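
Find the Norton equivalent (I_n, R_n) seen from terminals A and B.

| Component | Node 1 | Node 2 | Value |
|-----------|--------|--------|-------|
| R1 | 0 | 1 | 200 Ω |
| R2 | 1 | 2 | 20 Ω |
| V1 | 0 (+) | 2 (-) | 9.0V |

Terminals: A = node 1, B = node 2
Find the Thévenin equivalent first; then I_n = V_th/R_th and R_n = R_th.
Step 1 — V_th is the open-circuit voltage V_A - V_B (nothing connected across the terminals).
Nodal analysis, taking node 2 as the 0 V reference.
Source V1 fixes V_0 = 9 V.
KCL at each unknown node (sum of currents leaving = 0; resistances in Ω):
  Node 1: (V_1 - 9)/200 + (V_1 - 0)/20 = 0
Collecting terms: 0.055 × V_1 = 0.045  =>  V_1 = 0.8182 V
V_th = V_1 - V_2 = 0.8182 - 0 = 0.8182 V
Step 2 — R_th: zero the source — replace V1 by a short circuit (node 2 merges into node 0) — and find the resistance seen between A (node 1) and B (node 0).
Reduce the network between node 1 (A) and node 0 (B) by series/parallel combination:
  Rp1 = R1 ‖ R2 (parallel, both between nodes 0 and 1) = 1/(1/200 + 1/20) = 18.18 Ω
R_th = 18.18 Ω
I_n = V_th/R_th = 0.8182/18.18 = 0.045 A, and R_n = R_th = 18.18 Ω

Final answer: I_n = 0.045 A, R_n = 18.18 Ω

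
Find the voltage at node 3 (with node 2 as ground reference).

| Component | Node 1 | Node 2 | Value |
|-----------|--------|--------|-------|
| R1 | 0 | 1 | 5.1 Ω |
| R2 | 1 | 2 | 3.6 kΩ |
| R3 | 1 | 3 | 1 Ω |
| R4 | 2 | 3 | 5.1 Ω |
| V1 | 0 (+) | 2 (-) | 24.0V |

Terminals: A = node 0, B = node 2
Nodal analysis, taking node 2 as the 0 V reference.
Source V1 fixes V_0 = 24 V.
KCL at each unknown node (sum of currents leaving = 0; resistances in Ω):
  Node 1: (V_1 - 24)/5.1 + (V_1 - 0)/3600 + (V_1 - V_3)/1 = 0
  Node 3: (V_3 - V_1)/1 + (V_3 - 0)/5.1 = 0
Collecting terms (coefficients in siemens):
  1.196·V_1 - 1·V_3 = 4.706
  1.196·V_3 - 1·V_1 = 0
Determinant D = (1.196)(1.196) - (-1)(-1) = 0.4309
V_1 = [(4.706)(1.196) - (-1)(0)]/D = 13.06 V
V_3 = [(1.196)(0) - (4.706)(-1)]/D = 10.92 V
The requested potential is V_3 = 10.92 V.

Final answer: V_3 = 10.92 V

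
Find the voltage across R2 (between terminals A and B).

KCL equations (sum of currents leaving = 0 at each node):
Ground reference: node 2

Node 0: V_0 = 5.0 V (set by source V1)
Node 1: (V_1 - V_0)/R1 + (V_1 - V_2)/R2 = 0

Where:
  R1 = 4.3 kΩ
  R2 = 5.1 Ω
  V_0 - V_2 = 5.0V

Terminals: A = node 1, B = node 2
R1 and R2 are in series across V1 (node 0 → node 1 → node 2), and the output A–B is taken across R2, so this is a voltage divider.
Series current: I = V1/(R1 + R2) = 5/(4300 + 5.1) = 5/4305 = 0.001161 A
V_R2 = I × R2 = V1 × R2/(R1 + R2) = 5 × 5.1/4305 = 0.005923 V

Final answer: 0.005923 V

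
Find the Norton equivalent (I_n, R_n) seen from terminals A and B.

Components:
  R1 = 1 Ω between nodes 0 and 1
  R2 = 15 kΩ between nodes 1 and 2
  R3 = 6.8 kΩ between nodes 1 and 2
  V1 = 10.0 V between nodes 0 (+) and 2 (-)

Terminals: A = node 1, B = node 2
Find the Thévenin equivalent first; then I_n = V_th/R_th and R_n = R_th.
Step 1 — V_th is the open-circuit voltage V_A - V_B (nothing connected across the terminals).
Nodal analysis, taking node 2 as the 0 V reference.
Source V1 fixes V_0 = 10 V.
KCL at each unknown node (sum of currents leaving = 0; resistances in Ω):
  Node 1: (V_1 - 10)/1 + (V_1 - 0)/15000 + (V_1 - 0)/6800 = 0
Collecting terms: 1 × V_1 = 10  =>  V_1 = 9.998 V
V_th = V_1 - V_2 = 9.998 - 0 = 9.998 V
Step 2 — R_th: zero the source — replace V1 by a short circuit (node 2 merges into node 0) — and find the resistance seen between A (node 1) and B (node 0).
Reduce the network between node 1 (A) and node 0 (B) by series/parallel combination:
  Rp1 = R1 ‖ R2 ‖ R3 (parallel, all between nodes 0 and 1) = 1/(1/1 + 1/15000 + 1/6800) = 0.9998 Ω
R_th = 0.9998 Ω
I_n = V_th/R_th = 9.998/0.9998 = 10 A, and R_n = R_th = 0.9998 Ω

Final answer: I_n = 10 A, R_n = 0.9998 Ω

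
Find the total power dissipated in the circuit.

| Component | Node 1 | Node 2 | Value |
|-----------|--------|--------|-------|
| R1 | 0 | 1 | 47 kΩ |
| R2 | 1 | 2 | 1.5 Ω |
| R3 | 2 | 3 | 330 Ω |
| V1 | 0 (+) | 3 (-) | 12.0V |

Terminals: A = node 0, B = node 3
Nodal analysis, taking node 3 as the 0 V reference.
Source V1 fixes V_0 = 12 V.
KCL at each unknown node (sum of currents leaving = 0; resistances in Ω):
  Node 1: (V_1 - 12)/47000 + (V_1 - V_2)/1.5 = 0
  Node 2: (V_2 - V_1)/1.5 + (V_2 - 0)/330 = 0
Collecting terms (coefficients in siemens):
  0.6667·V_1 - 0.6667·V_2 = 0.0002553
  0.6697·V_2 - 0.6667·V_1 = 0
Determinant D = (0.6667)(0.6697) - (-0.6667)(-0.6667) = 0.002034
V_1 = [(0.0002553)(0.6697) - (-0.6667)(0)]/D = 0.08405 V
V_2 = [(0.6667)(0) - (0.0002553)(-0.6667)]/D = 0.08367 V
Power in each resistor, P = (ΔV)²/R:
  P_R1 = (12 - 0.08405)²/47000 = 0.003021 W
  P_R2 = (0.08405 - 0.08367)²/1.5 = 0.00000009642 W
  P_R3 = (0.08367 - 0)²/330 = 0.00002121 W
P_total = P_R1 + P_R2 + P_R3 = 0.003042 W

Final answer: 0.003042 W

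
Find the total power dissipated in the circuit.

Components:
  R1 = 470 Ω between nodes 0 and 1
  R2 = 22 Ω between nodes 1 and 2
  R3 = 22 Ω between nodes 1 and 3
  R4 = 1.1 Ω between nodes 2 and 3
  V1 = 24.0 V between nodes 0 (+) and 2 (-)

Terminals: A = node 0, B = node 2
Nodal analysis, taking node 2 as the 0 V reference.
Source V1 fixes V_0 = 24 V.
KCL at each unknown node (sum of currents leaving = 0; resistances in Ω):
  Node 1: (V_1 - 24)/470 + (V_1 - 0)/22 + (V_1 - V_3)/22 = 0
  Node 3: (V_3 - V_1)/22 + (V_3 - 0)/1.1 = 0
Collecting terms (coefficients in siemens):
  0.09304·V_1 - 0.04545·V_3 = 0.05106
  0.9545·V_3 - 0.04545·V_1 = 0
Determinant D = (0.09304)(0.9545) - (-0.04545)(-0.04545) = 0.08674
V_1 = [(0.05106)(0.9545) - (-0.04545)(0)]/D = 0.5619 V
V_3 = [(0.09304)(0) - (0.05106)(-0.04545)]/D = 0.02676 V
Power in each resistor, P = (ΔV)²/R:
  P_R1 = (24 - 0.5619)²/470 = 1.169 W
  P_R2 = (0.5619 - 0)²/22 = 0.01435 W
  P_R3 = (0.5619 - 0.02676)²/22 = 0.01302 W
  P_R4 = (0 - 0.02676)²/1.1 = 0.0006509 W
P_total = P_R1 + P_R2 + P_R3 + P_R4 = 1.197 W

Final answer: 1.197 W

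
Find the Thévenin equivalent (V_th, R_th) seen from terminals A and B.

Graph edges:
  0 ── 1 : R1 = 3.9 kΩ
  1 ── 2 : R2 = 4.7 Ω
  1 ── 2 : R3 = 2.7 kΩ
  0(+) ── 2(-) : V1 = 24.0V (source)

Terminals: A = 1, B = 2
Step 1 — V_th is the open-circuit voltage V_A - V_B (nothing connected across the terminals).
Nodal analysis, taking node 2 as the 0 V reference.
Source V1 fixes V_0 = 24 V.
KCL at each unknown node (sum of currents leaving = 0; resistances in Ω):
  Node 1: (V_1 - 24)/3900 + (V_1 - 0)/4.7 + (V_1 - 0)/2700 = 0
Collecting terms: 0.2134 × V_1 = 0.006154  =>  V_1 = 0.02884 V
V_th = V_1 - V_2 = 0.02884 - 0 = 0.02884 V
Step 2 — R_th: zero the source — replace V1 by a short circuit (node 2 merges into node 0) — and find the resistance seen between A (node 1) and B (node 0).
Reduce the network between node 1 (A) and node 0 (B) by series/parallel combination:
  Rp1 = R1 ‖ R2 ‖ R3 (parallel, all between nodes 0 and 1) = 1/(1/3900 + 1/4.7 + 1/2700) = 4.686 Ω
R_th = 4.686 Ω

Final answer: V_th = 0.02884 V, R_th = 4.686 Ω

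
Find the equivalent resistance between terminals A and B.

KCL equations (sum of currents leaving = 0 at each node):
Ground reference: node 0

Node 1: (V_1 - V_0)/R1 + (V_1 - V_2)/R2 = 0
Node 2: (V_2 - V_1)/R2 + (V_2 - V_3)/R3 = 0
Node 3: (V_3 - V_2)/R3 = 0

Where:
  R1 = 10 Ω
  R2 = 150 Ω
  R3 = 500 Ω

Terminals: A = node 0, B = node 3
Reduce the network between node 0 (A) and node 3 (B) by series/parallel combination:
  Rs1 = R1 + R2 (series, joined only at node 1) = 10 + 150 = 160 Ω
  Rs2 = R3 + Rs1 (series, joined only at node 2) = 500 + 160 = 660 Ω
R_eq = 660 Ω

Final answer: 660 Ω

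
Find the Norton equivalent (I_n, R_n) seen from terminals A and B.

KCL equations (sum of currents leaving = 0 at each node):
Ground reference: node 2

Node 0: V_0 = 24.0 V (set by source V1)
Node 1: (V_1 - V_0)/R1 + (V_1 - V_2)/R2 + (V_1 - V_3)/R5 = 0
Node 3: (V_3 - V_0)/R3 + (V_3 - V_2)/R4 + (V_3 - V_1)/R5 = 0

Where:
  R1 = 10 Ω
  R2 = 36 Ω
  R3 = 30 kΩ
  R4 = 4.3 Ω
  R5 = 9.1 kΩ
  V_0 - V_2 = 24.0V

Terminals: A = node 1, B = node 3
Find the Thévenin equivalent first; then I_n = V_th/R_th and R_n = R_th.
Step 1 — V_th is the open-circuit voltage V_A - V_B (nothing connected across the terminals).
Nodal analysis, taking node 2 as the 0 V reference.
Source V1 fixes V_0 = 24 V.
KCL at each unknown node (sum of currents leaving = 0; resistances in Ω):
  Node 1: (V_1 - 24)/10 + (V_1 - 0)/36 + (V_1 - V_3)/9100 = 0
  Node 3: (V_3 - 24)/30000 + (V_3 - 0)/4.3 + (V_3 - V_1)/9100 = 0
Collecting terms (coefficients in siemens):
  0.1279·V_1 - 0.0001099·V_3 = 2.4
  0.2327·V_3 - 0.0001099·V_1 = 0.0008
Determinant D = (0.1279)(0.2327) - (-0.0001099)(-0.0001099) = 0.02976
V_1 = [(2.4)(0.2327) - (-0.0001099)(0.0008)]/D = 18.77 V
V_3 = [(0.1279)(0.0008) - (2.4)(-0.0001099)]/D = 0.0123 V
V_th = V_1 - V_3 = 18.77 - 0.0123 = 18.75 V
Step 2 — R_th: zero the source — replace V1 by a short circuit (node 2 merges into node 0) — and find the resistance seen between A (node 1) and B (node 3).
Reduce the network between node 1 (A) and node 3 (B) by series/parallel combination:
  Rp1 = R1 ‖ R2 (parallel, both between nodes 0 and 1) = 1/(1/10 + 1/36) = 7.826 Ω
  Rp2 = R3 ‖ R4 (parallel, both between nodes 0 and 3) = 1/(1/30000 + 1/4.3) = 4.299 Ω
  Rs1 = Rp1 + Rp2 (series, joined only at node 0) = 7.826 + 4.299 = 12.13 Ω
  Rp3 = R5 ‖ Rs1 (parallel, both between nodes 1 and 3) = 1/(1/9100 + 1/12.13) = 12.11 Ω
R_th = 12.11 Ω
I_n = V_th/R_th = 18.75/12.11 = 1.549 A, and R_n = R_th = 12.11 Ω

Final answer: I_n = 1.549 A, R_n = 12.11 Ω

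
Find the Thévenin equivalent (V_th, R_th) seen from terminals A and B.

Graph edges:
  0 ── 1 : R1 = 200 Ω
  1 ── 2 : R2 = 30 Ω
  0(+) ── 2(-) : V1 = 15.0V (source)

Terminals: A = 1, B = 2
Step 1 — V_th is the open-circuit voltage V_A - V_B (nothing connected across the terminals).
Nodal analysis, taking node 2 as the 0 V reference.
Source V1 fixes V_0 = 15 V.
KCL at each unknown node (sum of currents leaving = 0; resistances in Ω):
  Node 1: (V_1 - 15)/200 + (V_1 - 0)/30 = 0
Collecting terms: 0.03833 × V_1 = 0.075  =>  V_1 = 1.957 V
V_th = V_1 - V_2 = 1.957 - 0 = 1.957 V
Step 2 — R_th: zero the source — replace V1 by a short circuit (node 2 merges into node 0) — and find the resistance seen between A (node 1) and B (node 0).
Reduce the network between node 1 (A) and node 0 (B) by series/parallel combination:
  Rp1 = R1 ‖ R2 (parallel, both between nodes 0 and 1) = 1/(1/200 + 1/30) = 26.09 Ω
R_th = 26.09 Ω

Final answer: V_th = 1.957 V, R_th = 26.09 Ω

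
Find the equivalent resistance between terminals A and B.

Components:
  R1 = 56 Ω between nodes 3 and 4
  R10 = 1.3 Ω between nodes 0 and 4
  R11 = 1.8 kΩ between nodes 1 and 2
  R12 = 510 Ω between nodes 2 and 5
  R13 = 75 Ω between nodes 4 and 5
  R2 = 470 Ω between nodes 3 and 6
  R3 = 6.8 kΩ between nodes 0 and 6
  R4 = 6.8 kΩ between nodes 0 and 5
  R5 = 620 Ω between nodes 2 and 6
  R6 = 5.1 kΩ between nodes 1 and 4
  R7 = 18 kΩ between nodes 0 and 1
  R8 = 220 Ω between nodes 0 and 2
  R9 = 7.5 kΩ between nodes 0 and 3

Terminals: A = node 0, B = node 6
The network is not a plain series/parallel combination. Inject a 1 A test current into terminal A (node 0) and return it from terminal B (node 6); then R_eq = V_A / (1 A).
Nodal analysis, taking node 6 as the 0 V reference.
Current source I_test pushes 1 A into node 0 and draws it out of node 6.
KCL at each unknown node (sum of currents leaving = 0; resistances in Ω):
  Node 0: (V_0 - 0)/6800 + (V_0 - V_5)/6800 + (V_0 - V_1)/18000 + (V_0 - V_2)/220 + (V_0 - V_3)/7500 + (V_0 - V_4)/1.3 - 1 = 0
  Node 1: (V_1 - V_0)/18000 + (V_1 - V_4)/5100 + (V_1 - V_2)/1800 = 0
  Node 2: (V_2 - V_0)/220 + (V_2 - V_1)/1800 + (V_2 - 0)/620 + (V_2 - V_5)/510 = 0
  Node 3: (V_3 - V_0)/7500 + (V_3 - V_4)/56 + (V_3 - 0)/470 = 0
  Node 4: (V_4 - V_0)/1.3 + (V_4 - V_1)/5100 + (V_4 - V_3)/56 + (V_4 - V_5)/75 = 0
  Node 5: (V_5 - V_0)/6800 + (V_5 - V_2)/510 + (V_5 - V_4)/75 = 0
Collecting terms (coefficients in siemens):
  0.7743·V_0 - 0.00005556·V_1 - 0.004545·V_2 - 0.0001333·V_3 - 0.7692·V_4 - 0.0001471·V_5 = 1
  0.0008072·V_1 - 0.00005556·V_0 - 0.0005556·V_2 - 0.0001961·V_4 = 0
  0.008675·V_2 - 0.004545·V_0 - 0.0005556·V_1 - 0.001961·V_5 = 0
  0.02012·V_3 - 0.0001333·V_0 - 0.01786·V_4 = 0
  0.8006·V_4 - 0.7692·V_0 - 0.0001961·V_1 - 0.01786·V_3 - 0.01333·V_5 = 0
  0.01544·V_5 - 0.0001471·V_0 - 0.001961·V_2 - 0.01333·V_4 = 0
Solving these 6 simultaneous equations (Gaussian elimination) gives:
  V_0 = 300.1 V, V_1 = 258.3 V, V_2 = 239.7 V, V_3 = 267.6 V
  V_4 = 299.2 V, V_5 = 291.6 V
R_eq = V_0 / 1 A = 300.1 Ω

Final answer: 300.1 Ω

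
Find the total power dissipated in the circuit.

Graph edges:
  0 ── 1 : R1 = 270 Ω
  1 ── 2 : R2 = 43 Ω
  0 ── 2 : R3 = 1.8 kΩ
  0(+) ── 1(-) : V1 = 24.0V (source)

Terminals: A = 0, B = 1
Nodal analysis, taking node 1 as the 0 V reference.
Source V1 fixes V_0 = 24 V.
KCL at each unknown node (sum of currents leaving = 0; resistances in Ω):
  Node 2: (V_2 - 0)/43 + (V_2 - 24)/1800 = 0
Collecting terms: 0.02381 × V_2 = 0.01333  =>  V_2 = 0.56 V
Power in each resistor, P = (ΔV)²/R:
  P_R1 = (24 - 0)²/270 = 2.133 W
  P_R2 = (0 - 0.56)²/43 = 0.007292 W
  P_R3 = (24 - 0.56)²/1800 = 0.3052 W
P_total = P_R1 + P_R2 + P_R3 = 2.446 W

Final answer: 2.446 W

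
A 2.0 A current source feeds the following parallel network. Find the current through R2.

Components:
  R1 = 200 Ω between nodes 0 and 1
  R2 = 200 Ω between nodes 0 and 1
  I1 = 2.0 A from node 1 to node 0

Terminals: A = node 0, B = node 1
All resistors sit directly between nodes 0 and 1, so they are in parallel and share one voltage V; the full source current 2 A splits among them.
1/R_par = 1/200 + 1/200 = 0.01 S  =>  R_par = 100 Ω
V = I × R_par = 2 × 100 = 200 V
I_R2 = V/R2 = 200/200 = 1 A

Final answer: 1 A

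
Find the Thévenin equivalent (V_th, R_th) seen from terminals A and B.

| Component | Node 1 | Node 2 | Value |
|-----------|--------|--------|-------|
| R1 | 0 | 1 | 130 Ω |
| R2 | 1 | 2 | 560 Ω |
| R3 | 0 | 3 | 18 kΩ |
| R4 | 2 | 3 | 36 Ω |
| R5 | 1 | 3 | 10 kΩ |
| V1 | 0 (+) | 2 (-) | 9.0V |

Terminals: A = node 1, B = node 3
Step 1 — V_th is the open-circuit voltage V_A - V_B (nothing connected across the terminals).
Nodal analysis, taking node 2 as the 0 V reference.
Source V1 fixes V_0 = 9 V.
KCL at each unknown node (sum of currents leaving = 0; resistances in Ω):
  Node 1: (V_1 - 9)/130 + (V_1 - 0)/560 + (V_1 - V_3)/10000 = 0
  Node 3: (V_3 - 9)/18000 + (V_3 - 0)/36 + (V_3 - V_1)/10000 = 0
Collecting terms (coefficients in siemens):
  0.009578·V_1 - 0.0001·V_3 = 0.06923
  0.02793·V_3 - 0.0001·V_1 = 0.0005
Determinant D = (0.009578)(0.02793) - (-0.0001)(-0.0001) = 0.0002675
V_1 = [(0.06923)(0.02793) - (-0.0001)(0.0005)]/D = 7.229 V
V_3 = [(0.009578)(0.0005) - (0.06923)(-0.0001)]/D = 0.04378 V
V_th = V_1 - V_3 = 7.229 - 0.04378 = 7.185 V
Step 2 — R_th: zero the source — replace V1 by a short circuit (node 2 merges into node 0) — and find the resistance seen between A (node 1) and B (node 3).
Reduce the network between node 1 (A) and node 3 (B) by series/parallel combination:
  Rp1 = R1 ‖ R2 (parallel, both between nodes 0 and 1) = 1/(1/130 + 1/560) = 105.5 Ω
  Rp2 = R3 ‖ R4 (parallel, both between nodes 0 and 3) = 1/(1/18000 + 1/36) = 35.93 Ω
  Rs1 = Rp1 + Rp2 (series, joined only at node 0) = 105.5 + 35.93 = 141.4 Ω
  Rp3 = R5 ‖ Rs1 (parallel, both between nodes 1 and 3) = 1/(1/10000 + 1/141.4) = 139.5 Ω
R_th = 139.5 Ω

Final answer: V_th = 7.185 V, R_th = 139.5 Ω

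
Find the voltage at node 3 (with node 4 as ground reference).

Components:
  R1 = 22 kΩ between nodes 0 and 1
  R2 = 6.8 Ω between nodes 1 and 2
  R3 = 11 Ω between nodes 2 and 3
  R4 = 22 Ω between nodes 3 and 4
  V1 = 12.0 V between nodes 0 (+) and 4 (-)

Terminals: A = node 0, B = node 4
Nodal analysis, taking node 4 as the 0 V reference.
Source V1 fixes V_0 = 12 V.
KCL at each unknown node (sum of currents leaving = 0; resistances in Ω):
  Node 1: (V_1 - 12)/22000 + (V_1 - V_2)/6.8 = 0
  Node 2: (V_2 - V_1)/6.8 + (V_2 - V_3)/11 = 0
  Node 3: (V_3 - V_2)/11 + (V_3 - 0)/22 = 0
Collecting terms (coefficients in siemens):
  0.1471·V_1 - 0.1471·V_2 = 0.0005455
  0.238·V_2 - 0.1471·V_1 - 0.09091·V_3 = 0
  0.1364·V_3 - 0.09091·V_2 = 0
Solving these 3 simultaneous equations (Gaussian elimination) gives:
  V_1 = 0.02167 V, V_2 = 0.01797 V, V_3 = 0.01198 V
The requested potential is V_3 = 0.01198 V.

Final answer: V_3 = 0.01198 V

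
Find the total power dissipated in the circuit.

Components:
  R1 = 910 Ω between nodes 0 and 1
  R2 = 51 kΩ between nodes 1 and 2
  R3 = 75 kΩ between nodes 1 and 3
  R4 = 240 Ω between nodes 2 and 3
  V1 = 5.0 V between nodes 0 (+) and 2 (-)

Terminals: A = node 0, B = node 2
Nodal analysis, taking node 2 as the 0 V reference.
Source V1 fixes V_0 = 5 V.
KCL at each unknown node (sum of currents leaving = 0; resistances in Ω):
  Node 1: (V_1 - 5)/910 + (V_1 - 0)/51000 + (V_1 - V_3)/75000 = 0
  Node 3: (V_3 - V_1)/75000 + (V_3 - 0)/240 = 0
Collecting terms (coefficients in siemens):
  0.001132·V_1 - 0.00001333·V_3 = 0.005495
  0.00418·V_3 - 0.00001333·V_1 = 0
Determinant D = (0.001132)(0.00418) - (-0.00001333)(-0.00001333) = 0.000004731
V_1 = [(0.005495)(0.00418) - (-0.00001333)(0)]/D = 4.855 V
V_3 = [(0.001132)(0) - (0.005495)(-0.00001333)]/D = 0.01549 V
Power in each resistor, P = (ΔV)²/R:
  P_R1 = (5 - 4.855)²/910 = 0.00002321 W
  P_R2 = (4.855 - 0)²/51000 = 0.0004621 W
  P_R3 = (4.855 - 0.01549)²/75000 = 0.0003122 W
  P_R4 = (0 - 0.01549)²/240 = 0.0000009992 W
P_total = P_R1 + P_R2 + P_R3 + P_R4 = 0.0007986 W

Final answer: 0.0007986 W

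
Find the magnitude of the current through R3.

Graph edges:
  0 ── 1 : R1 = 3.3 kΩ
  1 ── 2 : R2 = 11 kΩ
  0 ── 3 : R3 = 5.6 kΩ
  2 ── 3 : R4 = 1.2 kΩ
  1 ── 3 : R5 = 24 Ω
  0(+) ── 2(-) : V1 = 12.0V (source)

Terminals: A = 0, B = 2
Nodal analysis, taking node 2 as the 0 V reference.
Source V1 fixes V_0 = 12 V.
KCL at each unknown node (sum of currents leaving = 0; resistances in Ω):
  Node 1: (V_1 - 12)/3300 + (V_1 - 0)/11000 + (V_1 - V_3)/24 = 0
  Node 3: (V_3 - 12)/5600 + (V_3 - 0)/1200 + (V_3 - V_1)/24 = 0
Collecting terms (coefficients in siemens):
  0.04206·V_1 - 0.04167·V_3 = 0.003636
  0.04268·V_3 - 0.04167·V_1 = 0.002143
Determinant D = (0.04206)(0.04268) - (-0.04167)(-0.04167) = 0.00005898
V_1 = [(0.003636)(0.04268) - (-0.04167)(0.002143)]/D = 4.145 V
V_3 = [(0.04206)(0.002143) - (0.003636)(-0.04167)]/D = 4.097 V
I_R3 = (V_0 - V_3)/R3 = (12 - 4.097)/5600 = 0.001411 A
|I_R3| = 0.001411 A

Final answer: |I_R3| = 0.001411 A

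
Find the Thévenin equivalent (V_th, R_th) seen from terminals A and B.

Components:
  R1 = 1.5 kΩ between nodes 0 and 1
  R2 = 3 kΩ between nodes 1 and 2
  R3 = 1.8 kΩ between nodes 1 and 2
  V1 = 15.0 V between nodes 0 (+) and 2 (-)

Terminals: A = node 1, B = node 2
Step 1 — V_th is the open-circuit voltage V_A - V_B (nothing connected across the terminals).
Nodal analysis, taking node 2 as the 0 V reference.
Source V1 fixes V_0 = 15 V.
KCL at each unknown node (sum of currents leaving = 0; resistances in Ω):
  Node 1: (V_1 - 15)/1500 + (V_1 - 0)/3000 + (V_1 - 0)/1800 = 0
Collecting terms: 0.001556 × V_1 = 0.01  =>  V_1 = 6.429 V
V_th = V_1 - V_2 = 6.429 - 0 = 6.429 V
Step 2 — R_th: zero the source — replace V1 by a short circuit (node 2 merges into node 0) — and find the resistance seen between A (node 1) and B (node 0).
Reduce the network between node 1 (A) and node 0 (B) by series/parallel combination:
  Rp1 = R1 ‖ R2 ‖ R3 (parallel, all between nodes 0 and 1) = 1/(1/1500 + 1/3000 + 1/1800) = 642.9 Ω
R_th = 642.9 Ω

Final answer: V_th = 6.429 V, R_th = 642.9 Ω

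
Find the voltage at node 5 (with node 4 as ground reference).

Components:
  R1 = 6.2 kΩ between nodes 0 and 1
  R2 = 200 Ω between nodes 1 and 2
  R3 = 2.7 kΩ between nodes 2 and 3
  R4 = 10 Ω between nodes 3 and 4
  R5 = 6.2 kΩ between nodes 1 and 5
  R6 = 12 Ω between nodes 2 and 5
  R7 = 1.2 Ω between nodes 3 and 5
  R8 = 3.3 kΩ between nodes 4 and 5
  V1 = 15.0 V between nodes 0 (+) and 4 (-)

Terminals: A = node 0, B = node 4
Nodal analysis, taking node 4 as the 0 V reference.
Source V1 fixes V_0 = 15 V.
KCL at each unknown node (sum of currents leaving = 0; resistances in Ω):
  Node 1: (V_1 - 15)/6200 + (V_1 - V_2)/200 + (V_1 - V_5)/6200 = 0
  Node 2: (V_2 - V_1)/200 + (V_2 - V_3)/2700 + (V_2 - V_5)/12 = 0
  Node 3: (V_3 - V_2)/2700 + (V_3 - 0)/10 + (V_3 - V_5)/1.2 = 0
  Node 5: (V_5 - V_1)/6200 + (V_5 - V_2)/12 + (V_5 - V_3)/1.2 + (V_5 - 0)/3300 = 0
Collecting terms (coefficients in siemens):
  0.005323·V_1 - 0.005·V_2 - 0.0001613·V_5 = 0.002419
  0.0887·V_2 - 0.005·V_1 - 0.0003704·V_3 - 0.08333·V_5 = 0
  0.9337·V_3 - 0.0003704·V_2 - 0.8333·V_5 = 0
  0.9171·V_5 - 0.0001613·V_1 - 0.08333·V_2 - 0.8333·V_3 = 0
Solving these 4 simultaneous equations (Gaussian elimination) gives:
  V_1 = 0.5052 V, V_2 = 0.05308 V, V_3 = 0.0233 V, V_5 = 0.02608 V
The requested potential is V_5 = 0.02608 V.

Final answer: V_5 = 0.02608 V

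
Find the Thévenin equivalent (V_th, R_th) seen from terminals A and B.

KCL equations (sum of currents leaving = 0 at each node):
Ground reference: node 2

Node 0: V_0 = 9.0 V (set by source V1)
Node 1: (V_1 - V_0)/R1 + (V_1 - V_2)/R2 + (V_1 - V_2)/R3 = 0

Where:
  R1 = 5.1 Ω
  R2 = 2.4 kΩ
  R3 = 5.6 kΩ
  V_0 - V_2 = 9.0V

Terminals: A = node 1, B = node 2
Step 1 — V_th is the open-circuit voltage V_A - V_B (nothing connected across the terminals).
Nodal analysis, taking node 2 as the 0 V reference.
Source V1 fixes V_0 = 9 V.
KCL at each unknown node (sum of currents leaving = 0; resistances in Ω):
  Node 1: (V_1 - 9)/5.1 + (V_1 - 0)/2400 + (V_1 - 0)/5600 = 0
Collecting terms: 0.1967 × V_1 = 1.765  =>  V_1 = 8.973 V
V_th = V_1 - V_2 = 8.973 - 0 = 8.973 V
Step 2 — R_th: zero the source — replace V1 by a short circuit (node 2 merges into node 0) — and find the resistance seen between A (node 1) and B (node 0).
Reduce the network between node 1 (A) and node 0 (B) by series/parallel combination:
  Rp1 = R1 ‖ R2 ‖ R3 (parallel, all between nodes 0 and 1) = 1/(1/5.1 + 1/2400 + 1/5600) = 5.085 Ω
R_th = 5.085 Ω

Final answer: V_th = 8.973 V, R_th = 5.085 Ω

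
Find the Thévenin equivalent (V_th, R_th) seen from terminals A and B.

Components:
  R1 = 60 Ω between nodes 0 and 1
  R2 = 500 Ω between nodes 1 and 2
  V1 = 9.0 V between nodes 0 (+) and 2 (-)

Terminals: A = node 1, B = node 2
Step 1 — V_th is the open-circuit voltage V_A - V_B (nothing connected across the terminals).
Nodal analysis, taking node 2 as the 0 V reference.
Source V1 fixes V_0 = 9 V.
KCL at each unknown node (sum of currents leaving = 0; resistances in Ω):
  Node 1: (V_1 - 9)/60 + (V_1 - 0)/500 = 0
Collecting terms: 0.01867 × V_1 = 0.15  =>  V_1 = 8.036 V
V_th = V_1 - V_2 = 8.036 - 0 = 8.036 V
Step 2 — R_th: zero the source — replace V1 by a short circuit (node 2 merges into node 0) — and find the resistance seen between A (node 1) and B (node 0).
Reduce the network between node 1 (A) and node 0 (B) by series/parallel combination:
  Rp1 = R1 ‖ R2 (parallel, both between nodes 0 and 1) = 1/(1/60 + 1/500) = 53.57 Ω
R_th = 53.57 Ω

Final answer: V_th = 8.036 V, R_th = 53.57 Ω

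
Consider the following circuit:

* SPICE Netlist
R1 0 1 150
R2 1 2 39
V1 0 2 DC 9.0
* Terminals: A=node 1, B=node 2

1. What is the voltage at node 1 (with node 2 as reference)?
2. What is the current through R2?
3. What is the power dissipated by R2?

Nodal analysis, taking node 2 as the 0 V reference.
Source V1 fixes V_0 = 9 V.
KCL at each unknown node (sum of currents leaving = 0; resistances in Ω):
  Node 1: (V_1 - 9)/150 + (V_1 - 0)/39 = 0
Collecting terms: 0.03231 × V_1 = 0.06  =>  V_1 = 1.857 V
Part 1:
  Read off the nodal solution: V_1 = 1.857 V
Part 2:
  I_R2 = (V_1 - V_2)/R2 = (1.857 - 0)/39 = 0.04762 A
  Magnitude: I_R2 = 0.04762 A
Part 3:
  I_R2 = (V_1 - V_2)/R2 = (1.857 - 0)/39 = 0.04762 A
  P_R2 = I_R2² × R2 = (0.04762)² × 39 = 0.08844 W

Final answers:
1. V_1 = 1.857 V
2. I_R2 = 0.04762 A
3. P_R2 = 0.08844 W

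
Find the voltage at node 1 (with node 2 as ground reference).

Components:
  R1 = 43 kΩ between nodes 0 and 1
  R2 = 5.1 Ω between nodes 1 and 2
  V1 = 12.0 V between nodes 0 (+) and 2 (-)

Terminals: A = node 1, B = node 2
Nodal analysis, taking node 2 as the 0 V reference.
Source V1 fixes V_0 = 12 V.
KCL at each unknown node (sum of currents leaving = 0; resistances in Ω):
  Node 1: (V_1 - 12)/43000 + (V_1 - 0)/5.1 = 0
Collecting terms: 0.1961 × V_1 = 0.0002791  =>  V_1 = 0.001423 V
The requested potential is V_1 = 0.001423 V.

Final answer: V_1 = 0.001423 V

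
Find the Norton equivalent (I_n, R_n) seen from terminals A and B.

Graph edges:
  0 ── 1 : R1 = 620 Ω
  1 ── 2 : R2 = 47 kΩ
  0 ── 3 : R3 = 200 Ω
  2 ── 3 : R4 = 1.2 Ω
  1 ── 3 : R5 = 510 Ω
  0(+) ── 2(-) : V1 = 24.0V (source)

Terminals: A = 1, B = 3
Find the Thévenin equivalent first; then I_n = V_th/R_th and R_n = R_th.
Step 1 — V_th is the open-circuit voltage V_A - V_B (nothing connected across the terminals).
Nodal analysis, taking node 2 as the 0 V reference.
Source V1 fixes V_0 = 24 V.
KCL at each unknown node (sum of currents leaving = 0; resistances in Ω):
  Node 1: (V_1 - 24)/620 + (V_1 - 0)/47000 + (V_1 - V_3)/510 = 0
  Node 3: (V_3 - 24)/200 + (V_3 - 0)/1.2 + (V_3 - V_1)/510 = 0
Collecting terms (coefficients in siemens):
  0.003595·V_1 - 0.001961·V_3 = 0.03871
  0.8403·V_3 - 0.001961·V_1 = 0.12
Determinant D = (0.003595)(0.8403) - (-0.001961)(-0.001961) = 0.003017
V_1 = [(0.03871)(0.8403) - (-0.001961)(0.12)]/D = 10.86 V
V_3 = [(0.003595)(0.12) - (0.03871)(-0.001961)]/D = 0.1681 V
V_th = V_1 - V_3 = 10.86 - 0.1681 = 10.69 V
Step 2 — R_th: zero the source — replace V1 by a short circuit (node 2 merges into node 0) — and find the resistance seen between A (node 1) and B (node 3).
Reduce the network between node 1 (A) and node 3 (B) by series/parallel combination:
  Rp1 = R1 ‖ R2 (parallel, both between nodes 0 and 1) = 1/(1/620 + 1/47000) = 611.9 Ω
  Rp2 = R3 ‖ R4 (parallel, both between nodes 0 and 3) = 1/(1/200 + 1/1.2) = 1.193 Ω
  Rs1 = Rp1 + Rp2 (series, joined only at node 0) = 611.9 + 1.193 = 613.1 Ω
  Rp3 = R5 ‖ Rs1 (parallel, both between nodes 1 and 3) = 1/(1/510 + 1/613.1) = 278.4 Ω
R_th = 278.4 Ω
I_n = V_th/R_th = 10.69/278.4 = 0.0384 A, and R_n = R_th = 278.4 Ω

Final answer: I_n = 0.0384 A, R_n = 278.4 Ω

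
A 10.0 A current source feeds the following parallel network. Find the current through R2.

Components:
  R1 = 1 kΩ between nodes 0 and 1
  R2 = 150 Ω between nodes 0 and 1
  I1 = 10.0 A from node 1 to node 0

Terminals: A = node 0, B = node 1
All resistors sit directly between nodes 0 and 1, so they are in parallel and share one voltage V; the full source current 10 A splits among them.
1/R_par = 1/1000 + 1/150 = 0.007667 S  =>  R_par = 130.4 Ω
V = I × R_par = 10 × 130.4 = 1304 V
I_R2 = V/R2 = 1304/150 = 8.696 A

Final answer: 8.696 A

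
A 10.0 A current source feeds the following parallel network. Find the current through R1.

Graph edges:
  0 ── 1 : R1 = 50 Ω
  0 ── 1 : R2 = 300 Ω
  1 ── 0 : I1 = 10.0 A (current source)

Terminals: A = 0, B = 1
All resistors sit directly between nodes 0 and 1, so they are in parallel and share one voltage V; the full source current 10 A splits among them.
1/R_par = 1/50 + 1/300 = 0.02333 S  =>  R_par = 42.86 Ω
V = I × R_par = 10 × 42.86 = 428.6 V
I_R1 = V/R1 = 428.6/50 = 8.571 A

Final answer: 8.571 A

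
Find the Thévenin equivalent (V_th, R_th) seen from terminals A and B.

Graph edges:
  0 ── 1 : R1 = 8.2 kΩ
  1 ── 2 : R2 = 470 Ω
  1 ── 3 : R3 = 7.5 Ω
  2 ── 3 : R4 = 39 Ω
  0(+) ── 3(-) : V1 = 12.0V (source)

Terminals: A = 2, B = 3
Step 1 — V_th is the open-circuit voltage V_A - V_B (nothing connected across the terminals).
Nodal analysis, taking node 3 as the 0 V reference.
Source V1 fixes V_0 = 12 V.
KCL at each unknown node (sum of currents leaving = 0; resistances in Ω):
  Node 1: (V_1 - 12)/8200 + (V_1 - V_2)/470 + (V_1 - 0)/7.5 = 0
  Node 2: (V_2 - V_1)/470 + (V_2 - 0)/39 = 0
Collecting terms (coefficients in siemens):
  0.1356·V_1 - 0.002128·V_2 = 0.001463
  0.02777·V_2 - 0.002128·V_1 = 0
Determinant D = (0.1356)(0.02777) - (-0.002128)(-0.002128) = 0.00376
V_1 = [(0.001463)(0.02777) - (-0.002128)(0)]/D = 0.01081 V
V_2 = [(0.1356)(0) - (0.001463)(-0.002128)]/D = 0.000828 V
V_th = V_2 - V_3 = 0.000828 - 0 = 0.000828 V
Step 2 — R_th: zero the source — replace V1 by a short circuit (node 3 merges into node 0) — and find the resistance seen between A (node 2) and B (node 0).
Reduce the network between node 2 (A) and node 0 (B) by series/parallel combination:
  Rp1 = R1 ‖ R3 (parallel, both between nodes 0 and 1) = 1/(1/8200 + 1/7.5) = 7.493 Ω
  Rs1 = R2 + Rp1 (series, joined only at node 1) = 470 + 7.493 = 477.5 Ω
  Rp2 = R4 ‖ Rs1 (parallel, both between nodes 0 and 2) = 1/(1/39 + 1/477.5) = 36.06 Ω
R_th = 36.06 Ω

Final answer: V_th = 0.000828 V, R_th = 36.06 Ω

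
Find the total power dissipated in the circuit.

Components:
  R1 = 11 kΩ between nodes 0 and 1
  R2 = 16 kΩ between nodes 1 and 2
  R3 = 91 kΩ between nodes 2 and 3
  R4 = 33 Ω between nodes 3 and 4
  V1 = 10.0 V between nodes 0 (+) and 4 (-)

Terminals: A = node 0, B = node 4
Nodal analysis, taking node 4 as the 0 V reference.
Source V1 fixes V_0 = 10 V.
KCL at each unknown node (sum of currents leaving = 0; resistances in Ω):
  Node 1: (V_1 - 10)/11000 + (V_1 - V_2)/16000 = 0
  Node 2: (V_2 - V_1)/16000 + (V_2 - V_3)/91000 = 0
  Node 3: (V_3 - V_2)/91000 + (V_3 - 0)/33 = 0
Collecting terms (coefficients in siemens):
  0.0001534·V_1 - 0.0000625·V_2 = 0.0009091
  0.00007349·V_2 - 0.0000625·V_1 - 0.00001099·V_3 = 0
  0.03031·V_3 - 0.00001099·V_2 = 0
Solving these 3 simultaneous equations (Gaussian elimination) gives:
  V_1 = 9.068 V, V_2 = 7.713 V, V_3 = 0.002796 V
Power in each resistor, P = (ΔV)²/R:
  P_R1 = (10 - 9.068)²/11000 = 0.00007896 W
  P_R2 = (9.068 - 7.713)²/16000 = 0.0001148 W
  P_R3 = (7.713 - 0.002796)²/91000 = 0.0006532 W
  P_R4 = (0.002796 - 0)²/33 = 0.0000002369 W
P_total = P_R1 + P_R2 + P_R3 + P_R4 = 0.0008472 W

Final answer: 0.0008472 W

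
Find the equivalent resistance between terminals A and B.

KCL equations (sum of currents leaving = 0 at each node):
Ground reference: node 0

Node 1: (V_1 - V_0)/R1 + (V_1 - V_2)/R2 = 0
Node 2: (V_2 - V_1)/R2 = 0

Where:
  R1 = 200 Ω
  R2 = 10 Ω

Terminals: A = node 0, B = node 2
Reduce the network between node 0 (A) and node 2 (B) by series/parallel combination:
  Rs1 = R1 + R2 (series, joined only at node 1) = 200 + 10 = 210 Ω
R_eq = 210 Ω

Final answer: 210 Ω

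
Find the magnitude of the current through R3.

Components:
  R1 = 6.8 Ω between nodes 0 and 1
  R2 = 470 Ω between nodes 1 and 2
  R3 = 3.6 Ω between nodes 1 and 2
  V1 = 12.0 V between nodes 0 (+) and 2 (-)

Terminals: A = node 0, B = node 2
Nodal analysis, taking node 2 as the 0 V reference.
Source V1 fixes V_0 = 12 V.
KCL at each unknown node (sum of currents leaving = 0; resistances in Ω):
  Node 1: (V_1 - 12)/6.8 + (V_1 - 0)/470 + (V_1 - 0)/3.6 = 0
Collecting terms: 0.427 × V_1 = 1.765  =>  V_1 = 4.133 V
I_R3 = (V_1 - V_2)/R3 = (4.133 - 0)/3.6 = 1.148 A
|I_R3| = 1.148 A

Final answer: |I_R3| = 1.148 A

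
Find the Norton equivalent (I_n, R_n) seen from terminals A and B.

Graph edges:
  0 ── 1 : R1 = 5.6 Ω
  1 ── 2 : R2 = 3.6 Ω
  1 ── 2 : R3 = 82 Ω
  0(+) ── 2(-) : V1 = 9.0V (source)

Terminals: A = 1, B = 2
Find the Thévenin equivalent first; then I_n = V_th/R_th and R_n = R_th.
Step 1 — V_th is the open-circuit voltage V_A - V_B (nothing connected across the terminals).
Nodal analysis, taking node 2 as the 0 V reference.
Source V1 fixes V_0 = 9 V.
KCL at each unknown node (sum of currents leaving = 0; resistances in Ω):
  Node 1: (V_1 - 9)/5.6 + (V_1 - 0)/3.6 + (V_1 - 0)/82 = 0
Collecting terms: 0.4685 × V_1 = 1.607  =>  V_1 = 3.43 V
V_th = V_1 - V_2 = 3.43 - 0 = 3.43 V
Step 2 — R_th: zero the source — replace V1 by a short circuit (node 2 merges into node 0) — and find the resistance seen between A (node 1) and B (node 0).
Reduce the network between node 1 (A) and node 0 (B) by series/parallel combination:
  Rp1 = R1 ‖ R2 ‖ R3 (parallel, all between nodes 0 and 1) = 1/(1/5.6 + 1/3.6 + 1/82) = 2.134 Ω
R_th = 2.134 Ω
I_n = V_th/R_th = 3.43/2.134 = 1.607 A, and R_n = R_th = 2.134 Ω

Final answer: I_n = 1.607 A, R_n = 2.134 Ω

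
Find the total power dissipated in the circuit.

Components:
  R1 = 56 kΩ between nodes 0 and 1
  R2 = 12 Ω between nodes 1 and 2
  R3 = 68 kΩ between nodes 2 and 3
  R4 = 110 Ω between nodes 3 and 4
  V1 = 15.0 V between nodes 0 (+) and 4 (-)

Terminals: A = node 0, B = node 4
Nodal analysis, taking node 4 as the 0 V reference.
Source V1 fixes V_0 = 15 V.
KCL at each unknown node (sum of currents leaving = 0; resistances in Ω):
  Node 1: (V_1 - 15)/56000 + (V_1 - V_2)/12 = 0
  Node 2: (V_2 - V_1)/12 + (V_2 - V_3)/68000 = 0
  Node 3: (V_3 - V_2)/68000 + (V_3 - 0)/110 = 0
Collecting terms (coefficients in siemens):
  0.08335·V_1 - 0.08333·V_2 = 0.0002679
  0.08335·V_2 - 0.08333·V_1 - 0.00001471·V_3 = 0
  0.009106·V_3 - 0.00001471·V_2 = 0
Solving these 3 simultaneous equations (Gaussian elimination) gives:
  V_1 = 8.232 V, V_2 = 8.231 V, V_3 = 0.01329 V
Power in each resistor, P = (ΔV)²/R:
  P_R1 = (15 - 8.232)²/56000 = 0.0008178 W
  P_R2 = (8.232 - 8.231)²/12 = 0.0000001753 W
  P_R3 = (8.231 - 0.01329)²/68000 = 0.0009931 W
  P_R4 = (0.01329 - 0)²/110 = 0.000001606 W
P_total = P_R1 + P_R2 + P_R3 + P_R4 = 0.001813 W

Final answer: 0.001813 W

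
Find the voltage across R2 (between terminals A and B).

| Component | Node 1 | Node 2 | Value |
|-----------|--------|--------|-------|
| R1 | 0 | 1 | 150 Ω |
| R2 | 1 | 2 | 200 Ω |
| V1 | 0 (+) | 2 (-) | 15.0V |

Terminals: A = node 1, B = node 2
R1 and R2 are in series across V1 (node 0 → node 1 → node 2), and the output A–B is taken across R2, so this is a voltage divider.
Series current: I = V1/(R1 + R2) = 15/(150 + 200) = 15/350 = 0.04286 A
V_R2 = I × R2 = V1 × R2/(R1 + R2) = 15 × 200/350 = 8.571 V

Final answer: 8.571 V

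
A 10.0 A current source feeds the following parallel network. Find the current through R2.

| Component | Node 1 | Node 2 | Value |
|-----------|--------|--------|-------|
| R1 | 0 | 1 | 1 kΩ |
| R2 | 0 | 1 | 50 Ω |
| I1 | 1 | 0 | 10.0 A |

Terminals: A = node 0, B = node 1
All resistors sit directly between nodes 0 and 1, so they are in parallel and share one voltage V; the full source current 10 A splits among them.
1/R_par = 1/1000 + 1/50 = 0.021 S  =>  R_par = 47.62 Ω
V = I × R_par = 10 × 47.62 = 476.2 V
I_R2 = V/R2 = 476.2/50 = 9.524 A

Final answer: 9.524 A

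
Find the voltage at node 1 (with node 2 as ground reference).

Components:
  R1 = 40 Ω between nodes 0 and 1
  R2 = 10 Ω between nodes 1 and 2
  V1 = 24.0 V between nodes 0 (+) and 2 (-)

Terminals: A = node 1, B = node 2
Nodal analysis, taking node 2 as the 0 V reference.
Source V1 fixes V_0 = 24 V.
KCL at each unknown node (sum of currents leaving = 0; resistances in Ω):
  Node 1: (V_1 - 24)/40 + (V_1 - 0)/10 = 0
Collecting terms: 0.125 × V_1 = 0.6  =>  V_1 = 4.8 V
The requested potential is V_1 = 4.8 V.

Final answer: V_1 = 4.8 V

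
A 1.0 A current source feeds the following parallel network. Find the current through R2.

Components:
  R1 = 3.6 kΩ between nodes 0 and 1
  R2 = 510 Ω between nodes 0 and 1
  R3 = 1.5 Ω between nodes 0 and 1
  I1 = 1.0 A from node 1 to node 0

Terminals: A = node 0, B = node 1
All resistors sit directly between nodes 0 and 1, so they are in parallel and share one voltage V; the full source current 1 A splits among them.
1/R_par = 1/3600 + 1/510 + 1/1.5 = 0.6689 S  =>  R_par = 1.495 Ω
V = I × R_par = 1 × 1.495 = 1.495 V
I_R2 = V/R2 = 1.495/510 = 0.002931 A

Final answer: 0.002931 A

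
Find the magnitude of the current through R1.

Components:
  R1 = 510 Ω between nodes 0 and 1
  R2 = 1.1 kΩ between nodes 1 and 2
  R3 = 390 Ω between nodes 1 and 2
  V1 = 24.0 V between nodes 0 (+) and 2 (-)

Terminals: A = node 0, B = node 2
Nodal analysis, taking node 2 as the 0 V reference.
Source V1 fixes V_0 = 24 V.
KCL at each unknown node (sum of currents leaving = 0; resistances in Ω):
  Node 1: (V_1 - 24)/510 + (V_1 - 0)/1100 + (V_1 - 0)/390 = 0
Collecting terms: 0.005434 × V_1 = 0.04706  =>  V_1 = 8.66 V
I_R1 = (V_0 - V_1)/R1 = (24 - 8.66)/510 = 0.03008 A
|I_R1| = 0.03008 A

Final answer: |I_R1| = 0.03008 A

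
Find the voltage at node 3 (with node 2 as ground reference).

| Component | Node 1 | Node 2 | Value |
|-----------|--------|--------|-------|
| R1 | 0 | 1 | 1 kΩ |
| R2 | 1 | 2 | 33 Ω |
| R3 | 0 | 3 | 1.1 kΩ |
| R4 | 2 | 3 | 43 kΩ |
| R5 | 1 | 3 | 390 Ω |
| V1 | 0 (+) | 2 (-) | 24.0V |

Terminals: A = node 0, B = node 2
Nodal analysis, taking node 2 as the 0 V reference.
Source V1 fixes V_0 = 24 V.
KCL at each unknown node (sum of currents leaving = 0; resistances in Ω):
  Node 1: (V_1 - 24)/1000 + (V_1 - 0)/33 + (V_1 - V_3)/390 = 0
  Node 3: (V_3 - 24)/1100 + (V_3 - 0)/43000 + (V_3 - V_1)/390 = 0
Collecting terms (coefficients in siemens):
  0.03387·V_1 - 0.002564·V_3 = 0.024
  0.003496·V_3 - 0.002564·V_1 = 0.02182
Determinant D = (0.03387)(0.003496) - (-0.002564)(-0.002564) = 0.0001118
V_1 = [(0.024)(0.003496) - (-0.002564)(0.02182)]/D = 1.251 V
V_3 = [(0.03387)(0.02182) - (0.024)(-0.002564)]/D = 7.157 V
The requested potential is V_3 = 7.157 V.

Final answer: V_3 = 7.157 V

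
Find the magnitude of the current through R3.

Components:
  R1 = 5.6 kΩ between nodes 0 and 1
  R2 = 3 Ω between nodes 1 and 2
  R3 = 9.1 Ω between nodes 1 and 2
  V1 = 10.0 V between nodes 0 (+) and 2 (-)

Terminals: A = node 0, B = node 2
Nodal analysis, taking node 2 as the 0 V reference.
Source V1 fixes V_0 = 10 V.
KCL at each unknown node (sum of currents leaving = 0; resistances in Ω):
  Node 1: (V_1 - 10)/5600 + (V_1 - 0)/3 + (V_1 - 0)/9.1 = 0
Collecting terms: 0.4434 × V_1 = 0.001786  =>  V_1 = 0.004027 V
I_R3 = (V_1 - V_2)/R3 = (0.004027 - 0)/9.1 = 0.0004426 A
|I_R3| = 0.0004426 A

Final answer: |I_R3| = 0.0004426 A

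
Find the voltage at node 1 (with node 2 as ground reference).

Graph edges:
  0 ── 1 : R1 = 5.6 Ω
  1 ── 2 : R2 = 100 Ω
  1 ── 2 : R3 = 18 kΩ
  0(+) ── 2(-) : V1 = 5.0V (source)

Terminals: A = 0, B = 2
Nodal analysis, taking node 2 as the 0 V reference.
Source V1 fixes V_0 = 5 V.
KCL at each unknown node (sum of currents leaving = 0; resistances in Ω):
  Node 1: (V_1 - 5)/5.6 + (V_1 - 0)/100 + (V_1 - 0)/18000 = 0
Collecting terms: 0.1886 × V_1 = 0.8929  =>  V_1 = 4.733 V
The requested potential is V_1 = 4.733 V.

Final answer: V_1 = 4.733 V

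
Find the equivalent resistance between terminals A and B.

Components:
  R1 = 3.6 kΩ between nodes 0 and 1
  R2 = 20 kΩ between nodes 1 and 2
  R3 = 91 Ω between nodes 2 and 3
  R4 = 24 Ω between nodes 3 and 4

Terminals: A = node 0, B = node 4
Reduce the network between node 0 (A) and node 4 (B) by series/parallel combination:
  Rs1 = R1 + R2 (series, joined only at node 1) = 3600 + 20000 = 23600 Ω
  Rs2 = R3 + Rs1 (series, joined only at node 2) = 91 + 23600 = 23690 Ω
  Rs3 = R4 + Rs2 (series, joined only at node 3) = 24 + 23690 = 23720 Ω
R_eq = 23.71 kΩ

Final answer: 23.71 kΩ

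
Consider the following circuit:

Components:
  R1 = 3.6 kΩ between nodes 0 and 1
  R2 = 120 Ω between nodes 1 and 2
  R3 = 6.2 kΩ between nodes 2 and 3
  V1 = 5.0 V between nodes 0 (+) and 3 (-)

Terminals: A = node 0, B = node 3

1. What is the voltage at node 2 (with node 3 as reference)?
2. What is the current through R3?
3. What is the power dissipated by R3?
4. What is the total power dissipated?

Nodal analysis, taking node 3 as the 0 V reference.
Source V1 fixes V_0 = 5 V.
KCL at each unknown node (sum of currents leaving = 0; resistances in Ω):
  Node 1: (V_1 - 5)/3600 + (V_1 - V_2)/120 = 0
  Node 2: (V_2 - V_1)/120 + (V_2 - 0)/6200 = 0
Collecting terms (coefficients in siemens):
  0.008611·V_1 - 0.008333·V_2 = 0.001389
  0.008495·V_2 - 0.008333·V_1 = 0
Determinant D = (0.008611)(0.008495) - (-0.008333)(-0.008333) = 0.000003704
V_1 = [(0.001389)(0.008495) - (-0.008333)(0)]/D = 3.185 V
V_2 = [(0.008611)(0) - (0.001389)(-0.008333)]/D = 3.125 V
Part 1:
  Read off the nodal solution: V_2 = 3.125 V
Part 2:
  I_R3 = (V_2 - V_3)/R3 = (3.125 - 0)/6200 = 0.000504 A
  Magnitude: I_R3 = 0.000504 A
Part 3:
  I_R3 = (V_2 - V_3)/R3 = (3.125 - 0)/6200 = 0.000504 A
  P_R3 = I_R3² × R3 = (0.000504)² × 6200 = 0.001575 W
Part 4:
  Power in each resistor, P = (ΔV)²/R:
    P_R1 = (5 - 3.185)²/3600 = 0.0009146 W
    P_R2 = (3.185 - 3.125)²/120 = 0.00003049 W
    P_R3 = (3.125 - 0)²/6200 = 0.001575 W
  P_total = P_R1 + P_R2 + P_R3 = 0.00252 W

Final answers:
1. V_2 = 3.125 V
2. I_R3 = 0.000504 A
3. P_R3 = 0.001575 W
4. P_total = 0.00252 W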